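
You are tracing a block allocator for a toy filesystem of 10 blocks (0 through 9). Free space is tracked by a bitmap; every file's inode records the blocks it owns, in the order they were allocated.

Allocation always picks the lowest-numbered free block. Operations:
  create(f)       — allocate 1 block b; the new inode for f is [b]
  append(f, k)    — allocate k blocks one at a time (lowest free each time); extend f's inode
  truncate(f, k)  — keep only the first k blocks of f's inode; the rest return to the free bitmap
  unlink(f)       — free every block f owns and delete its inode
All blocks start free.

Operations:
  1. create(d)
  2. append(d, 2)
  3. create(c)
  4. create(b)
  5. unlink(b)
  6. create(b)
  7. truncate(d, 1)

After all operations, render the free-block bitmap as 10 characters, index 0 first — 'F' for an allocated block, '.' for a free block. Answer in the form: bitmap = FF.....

create(d): bitmap=F......... | d=[0]
append(d, 2): bitmap=FFF....... | d=[0, 1, 2]
create(c): bitmap=FFFF...... | c=[3] d=[0, 1, 2]
create(b): bitmap=FFFFF..... | b=[4] c=[3] d=[0, 1, 2]
unlink(b): bitmap=FFFF...... | c=[3] d=[0, 1, 2]
create(b): bitmap=FFFFF..... | b=[4] c=[3] d=[0, 1, 2]
truncate(d, 1): bitmap=F..FF..... | b=[4] c=[3] d=[0]

bitmap = F..FF.....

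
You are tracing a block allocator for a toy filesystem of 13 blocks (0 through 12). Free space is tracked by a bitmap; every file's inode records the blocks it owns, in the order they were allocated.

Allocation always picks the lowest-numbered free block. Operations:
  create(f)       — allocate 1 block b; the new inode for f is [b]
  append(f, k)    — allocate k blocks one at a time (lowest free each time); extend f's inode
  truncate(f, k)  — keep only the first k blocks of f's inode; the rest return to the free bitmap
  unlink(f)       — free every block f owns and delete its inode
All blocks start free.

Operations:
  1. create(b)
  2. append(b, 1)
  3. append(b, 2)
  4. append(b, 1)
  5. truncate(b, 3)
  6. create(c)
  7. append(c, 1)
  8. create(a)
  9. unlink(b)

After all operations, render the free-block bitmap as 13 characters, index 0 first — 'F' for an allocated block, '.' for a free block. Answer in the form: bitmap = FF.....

bitmap = ...FFF.......

after create(b) → b:[0]  free=[F............]
after append(b, 1) → b:[0, 1]  free=[FF...........]
after append(b, 2) → b:[0, 1, 2, 3]  free=[FFFF.........]
after append(b, 1) → b:[0, 1, 2, 3, 4]  free=[FFFFF........]
after truncate(b, 3) → b:[0, 1, 2]  free=[FFF..........]
after create(c) → b:[0, 1, 2], c:[3]  free=[FFFF.........]
after append(c, 1) → b:[0, 1, 2], c:[3, 4]  free=[FFFFF........]
after create(a) → a:[5], b:[0, 1, 2], c:[3, 4]  free=[FFFFFF.......]
after unlink(b) → a:[5], c:[3, 4]  free=[...FFF.......]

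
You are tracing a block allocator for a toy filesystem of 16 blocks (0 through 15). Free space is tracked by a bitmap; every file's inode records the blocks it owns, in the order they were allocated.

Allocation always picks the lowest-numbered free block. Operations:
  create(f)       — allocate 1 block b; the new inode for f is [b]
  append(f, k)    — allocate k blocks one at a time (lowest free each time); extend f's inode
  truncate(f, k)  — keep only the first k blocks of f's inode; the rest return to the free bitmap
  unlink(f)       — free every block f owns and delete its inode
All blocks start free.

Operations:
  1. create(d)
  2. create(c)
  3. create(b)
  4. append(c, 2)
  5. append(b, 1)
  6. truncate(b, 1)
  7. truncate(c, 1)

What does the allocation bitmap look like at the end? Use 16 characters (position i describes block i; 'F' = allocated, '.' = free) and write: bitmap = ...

bitmap = FFF.............

[1] create(d) — d=0 (map F...............)
[2] create(c) — c=1 d=0 (map FF..............)
[3] create(b) — b=2 c=1 d=0 (map FFF.............)
[4] append(c, 2) — b=2 c=1,3,4 d=0 (map FFFFF...........)
[5] append(b, 1) — b=2,5 c=1,3,4 d=0 (map FFFFFF..........)
[6] truncate(b, 1) — b=2 c=1,3,4 d=0 (map FFFFF...........)
[7] truncate(c, 1) — b=2 c=1 d=0 (map FFF.............)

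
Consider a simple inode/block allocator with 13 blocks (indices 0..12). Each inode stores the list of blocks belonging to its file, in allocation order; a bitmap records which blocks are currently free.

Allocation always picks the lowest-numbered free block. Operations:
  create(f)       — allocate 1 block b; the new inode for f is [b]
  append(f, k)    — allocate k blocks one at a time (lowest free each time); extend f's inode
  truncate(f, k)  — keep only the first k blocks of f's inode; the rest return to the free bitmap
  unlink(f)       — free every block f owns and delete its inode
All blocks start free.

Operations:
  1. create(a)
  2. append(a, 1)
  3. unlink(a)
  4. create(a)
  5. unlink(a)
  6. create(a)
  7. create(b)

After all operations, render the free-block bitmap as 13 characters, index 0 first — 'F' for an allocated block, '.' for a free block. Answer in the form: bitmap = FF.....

bitmap = FF...........

create(a): bitmap=F............ | a=[0]
append(a, 1): bitmap=FF........... | a=[0, 1]
unlink(a): bitmap=............. | 
create(a): bitmap=F............ | a=[0]
unlink(a): bitmap=............. | 
create(a): bitmap=F............ | a=[0]
create(b): bitmap=FF........... | a=[0] b=[1]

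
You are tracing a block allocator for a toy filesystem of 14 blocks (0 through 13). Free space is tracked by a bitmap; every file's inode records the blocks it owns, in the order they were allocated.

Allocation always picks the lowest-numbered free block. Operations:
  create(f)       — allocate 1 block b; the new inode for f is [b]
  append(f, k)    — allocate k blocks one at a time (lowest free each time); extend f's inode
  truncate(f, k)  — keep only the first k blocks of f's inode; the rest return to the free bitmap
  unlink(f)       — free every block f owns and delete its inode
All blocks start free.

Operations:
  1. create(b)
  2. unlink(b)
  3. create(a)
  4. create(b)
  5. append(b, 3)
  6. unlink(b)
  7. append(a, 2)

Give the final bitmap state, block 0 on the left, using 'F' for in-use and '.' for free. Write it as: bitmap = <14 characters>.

after create(b) → b:[0]  free=[F.............]
after unlink(b) →   free=[..............]
after create(a) → a:[0]  free=[F.............]
after create(b) → a:[0], b:[1]  free=[FF............]
after append(b, 3) → a:[0], b:[1, 2, 3, 4]  free=[FFFFF.........]
after unlink(b) → a:[0]  free=[F.............]
after append(a, 2) → a:[0, 1, 2]  free=[FFF...........]

bitmap = FFF...........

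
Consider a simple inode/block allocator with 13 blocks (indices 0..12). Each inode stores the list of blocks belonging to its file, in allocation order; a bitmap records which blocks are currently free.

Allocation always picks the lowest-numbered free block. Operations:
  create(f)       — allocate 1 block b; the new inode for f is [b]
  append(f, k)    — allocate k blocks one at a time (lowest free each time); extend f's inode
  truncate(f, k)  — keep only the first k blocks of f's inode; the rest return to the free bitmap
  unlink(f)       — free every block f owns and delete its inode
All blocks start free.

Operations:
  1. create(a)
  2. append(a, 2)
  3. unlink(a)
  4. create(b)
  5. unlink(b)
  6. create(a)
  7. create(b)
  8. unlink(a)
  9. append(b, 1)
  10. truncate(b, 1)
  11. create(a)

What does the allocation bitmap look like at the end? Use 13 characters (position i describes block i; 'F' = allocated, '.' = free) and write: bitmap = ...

create(a): bitmap=F............ | a=[0]
append(a, 2): bitmap=FFF.......... | a=[0, 1, 2]
unlink(a): bitmap=............. | 
create(b): bitmap=F............ | b=[0]
unlink(b): bitmap=............. | 
create(a): bitmap=F............ | a=[0]
create(b): bitmap=FF........... | a=[0] b=[1]
unlink(a): bitmap=.F........... | b=[1]
append(b, 1): bitmap=FF........... | b=[1, 0]
truncate(b, 1): bitmap=.F........... | b=[1]
create(a): bitmap=FF........... | a=[0] b=[1]

bitmap = FF...........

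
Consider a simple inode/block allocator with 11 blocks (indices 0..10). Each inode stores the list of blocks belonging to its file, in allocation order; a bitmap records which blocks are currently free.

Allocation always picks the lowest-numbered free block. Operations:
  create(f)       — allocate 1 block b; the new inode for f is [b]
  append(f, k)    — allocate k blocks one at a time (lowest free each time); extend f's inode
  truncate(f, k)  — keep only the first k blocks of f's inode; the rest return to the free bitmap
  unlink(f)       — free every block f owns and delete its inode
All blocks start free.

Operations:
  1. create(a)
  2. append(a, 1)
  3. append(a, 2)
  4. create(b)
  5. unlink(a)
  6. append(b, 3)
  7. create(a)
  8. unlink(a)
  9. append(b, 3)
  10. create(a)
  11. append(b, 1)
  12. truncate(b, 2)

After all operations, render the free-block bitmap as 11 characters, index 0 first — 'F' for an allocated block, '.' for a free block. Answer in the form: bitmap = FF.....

  1. create(a)  ⇒  F..........  {a→[0]}
  2. append(a, 1)  ⇒  FF.........  {a→[0, 1]}
  3. append(a, 2)  ⇒  FFFF.......  {a→[0, 1, 2, 3]}
  4. create(b)  ⇒  FFFFF......  {a→[0, 1, 2, 3]; b→[4]}
  5. unlink(a)  ⇒  ....F......  {b→[4]}
  6. append(b, 3)  ⇒  FFF.F......  {b→[4, 0, 1, 2]}
  7. create(a)  ⇒  FFFFF......  {a→[3]; b→[4, 0, 1, 2]}
  8. unlink(a)  ⇒  FFF.F......  {b→[4, 0, 1, 2]}
  9. append(b, 3)  ⇒  FFFFFFF....  {b→[4, 0, 1, 2, 3, 5, 6]}
  10. create(a)  ⇒  FFFFFFFF...  {a→[7]; b→[4, 0, 1, 2, 3, 5, 6]}
  11. append(b, 1)  ⇒  FFFFFFFFF..  {a→[7]; b→[4, 0, 1, 2, 3, 5, 6, 8]}
  12. truncate(b, 2)  ⇒  F...F..F...  {a→[7]; b→[4, 0]}

bitmap = F...F..F...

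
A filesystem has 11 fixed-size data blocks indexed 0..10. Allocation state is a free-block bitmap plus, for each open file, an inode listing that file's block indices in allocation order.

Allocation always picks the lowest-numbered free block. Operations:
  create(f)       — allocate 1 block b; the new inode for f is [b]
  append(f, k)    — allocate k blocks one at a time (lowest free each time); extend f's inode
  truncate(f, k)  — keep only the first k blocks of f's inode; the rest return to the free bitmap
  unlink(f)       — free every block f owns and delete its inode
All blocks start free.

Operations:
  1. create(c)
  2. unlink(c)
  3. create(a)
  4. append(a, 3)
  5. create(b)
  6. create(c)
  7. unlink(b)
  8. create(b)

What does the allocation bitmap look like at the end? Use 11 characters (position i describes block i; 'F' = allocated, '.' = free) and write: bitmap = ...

create(c): bitmap=F.......... | c=[0]
unlink(c): bitmap=........... | 
create(a): bitmap=F.......... | a=[0]
append(a, 3): bitmap=FFFF....... | a=[0, 1, 2, 3]
create(b): bitmap=FFFFF...... | a=[0, 1, 2, 3] b=[4]
create(c): bitmap=FFFFFF..... | a=[0, 1, 2, 3] b=[4] c=[5]
unlink(b): bitmap=FFFF.F..... | a=[0, 1, 2, 3] c=[5]
create(b): bitmap=FFFFFF..... | a=[0, 1, 2, 3] b=[4] c=[5]

bitmap = FFFFFF.....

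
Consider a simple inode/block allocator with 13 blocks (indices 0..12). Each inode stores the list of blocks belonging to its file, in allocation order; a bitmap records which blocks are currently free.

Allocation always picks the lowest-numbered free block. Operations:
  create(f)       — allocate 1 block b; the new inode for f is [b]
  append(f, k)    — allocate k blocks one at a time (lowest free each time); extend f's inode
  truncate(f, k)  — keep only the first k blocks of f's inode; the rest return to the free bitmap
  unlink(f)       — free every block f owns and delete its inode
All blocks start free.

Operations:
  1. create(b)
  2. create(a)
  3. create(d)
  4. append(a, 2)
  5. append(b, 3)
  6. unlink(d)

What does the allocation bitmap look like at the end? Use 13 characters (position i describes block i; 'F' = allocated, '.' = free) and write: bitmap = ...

[1] create(b) — b=0 (map F............)
[2] create(a) — a=1 b=0 (map FF...........)
[3] create(d) — a=1 b=0 d=2 (map FFF..........)
[4] append(a, 2) — a=1,3,4 b=0 d=2 (map FFFFF........)
[5] append(b, 3) — a=1,3,4 b=0,5,6,7 d=2 (map FFFFFFFF.....)
[6] unlink(d) — a=1,3,4 b=0,5,6,7 (map FF.FFFFF.....)

bitmap = FF.FFFFF.....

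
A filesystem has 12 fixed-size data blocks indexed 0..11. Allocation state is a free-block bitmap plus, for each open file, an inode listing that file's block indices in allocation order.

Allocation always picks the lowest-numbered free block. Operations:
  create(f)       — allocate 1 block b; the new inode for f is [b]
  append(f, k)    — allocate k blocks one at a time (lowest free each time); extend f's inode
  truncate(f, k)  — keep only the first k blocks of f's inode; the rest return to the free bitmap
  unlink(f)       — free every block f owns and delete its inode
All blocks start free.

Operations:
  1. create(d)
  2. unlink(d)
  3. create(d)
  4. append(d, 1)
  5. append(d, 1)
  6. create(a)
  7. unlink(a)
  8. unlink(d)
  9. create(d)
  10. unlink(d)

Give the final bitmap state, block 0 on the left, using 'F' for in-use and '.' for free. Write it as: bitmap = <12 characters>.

bitmap = ............

after create(d) → d:[0]  free=[F...........]
after unlink(d) →   free=[............]
after create(d) → d:[0]  free=[F...........]
after append(d, 1) → d:[0, 1]  free=[FF..........]
after append(d, 1) → d:[0, 1, 2]  free=[FFF.........]
after create(a) → a:[3], d:[0, 1, 2]  free=[FFFF........]
after unlink(a) → d:[0, 1, 2]  free=[FFF.........]
after unlink(d) →   free=[............]
after create(d) → d:[0]  free=[F...........]
after unlink(d) →   free=[............]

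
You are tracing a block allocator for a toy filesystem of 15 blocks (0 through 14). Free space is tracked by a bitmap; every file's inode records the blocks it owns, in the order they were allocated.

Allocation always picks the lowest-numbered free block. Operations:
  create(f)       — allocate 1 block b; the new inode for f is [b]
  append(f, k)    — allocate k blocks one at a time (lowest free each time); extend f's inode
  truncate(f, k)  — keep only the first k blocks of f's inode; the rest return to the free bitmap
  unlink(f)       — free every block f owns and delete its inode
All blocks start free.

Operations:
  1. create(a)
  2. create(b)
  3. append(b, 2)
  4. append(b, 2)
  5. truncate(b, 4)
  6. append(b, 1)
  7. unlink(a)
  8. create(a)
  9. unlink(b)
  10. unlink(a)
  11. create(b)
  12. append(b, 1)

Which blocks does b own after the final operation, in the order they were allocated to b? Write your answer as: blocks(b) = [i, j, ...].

  1. create(a)  ⇒  F..............  {a→[0]}
  2. create(b)  ⇒  FF.............  {a→[0]; b→[1]}
  3. append(b, 2)  ⇒  FFFF...........  {a→[0]; b→[1, 2, 3]}
  4. append(b, 2)  ⇒  FFFFFF.........  {a→[0]; b→[1, 2, 3, 4, 5]}
  5. truncate(b, 4)  ⇒  FFFFF..........  {a→[0]; b→[1, 2, 3, 4]}
  6. append(b, 1)  ⇒  FFFFFF.........  {a→[0]; b→[1, 2, 3, 4, 5]}
  7. unlink(a)  ⇒  .FFFFF.........  {b→[1, 2, 3, 4, 5]}
  8. create(a)  ⇒  FFFFFF.........  {a→[0]; b→[1, 2, 3, 4, 5]}
  9. unlink(b)  ⇒  F..............  {a→[0]}
  10. unlink(a)  ⇒  ...............  {}
  11. create(b)  ⇒  F..............  {b→[0]}
  12. append(b, 1)  ⇒  FF.............  {b→[0, 1]}

blocks(b) = [0, 1]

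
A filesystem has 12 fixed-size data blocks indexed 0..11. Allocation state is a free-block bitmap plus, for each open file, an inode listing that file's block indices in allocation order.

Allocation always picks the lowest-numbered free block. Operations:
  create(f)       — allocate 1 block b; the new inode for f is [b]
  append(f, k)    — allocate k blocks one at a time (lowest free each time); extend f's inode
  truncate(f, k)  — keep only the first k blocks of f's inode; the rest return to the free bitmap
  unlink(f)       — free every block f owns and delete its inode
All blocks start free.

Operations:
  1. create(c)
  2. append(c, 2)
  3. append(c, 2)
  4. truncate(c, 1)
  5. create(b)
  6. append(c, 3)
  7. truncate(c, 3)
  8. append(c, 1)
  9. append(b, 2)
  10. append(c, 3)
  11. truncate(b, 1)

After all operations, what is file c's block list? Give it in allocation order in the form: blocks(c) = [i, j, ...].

[1] create(c) — c=0 (map F...........)
[2] append(c, 2) — c=0,1,2 (map FFF.........)
[3] append(c, 2) — c=0,1,2,3,4 (map FFFFF.......)
[4] truncate(c, 1) — c=0 (map F...........)
[5] create(b) — b=1 c=0 (map FF..........)
[6] append(c, 3) — b=1 c=0,2,3,4 (map FFFFF.......)
[7] truncate(c, 3) — b=1 c=0,2,3 (map FFFF........)
[8] append(c, 1) — b=1 c=0,2,3,4 (map FFFFF.......)
[9] append(b, 2) — b=1,5,6 c=0,2,3,4 (map FFFFFFF.....)
[10] append(c, 3) — b=1,5,6 c=0,2,3,4,7,8,9 (map FFFFFFFFFF..)
[11] truncate(b, 1) — b=1 c=0,2,3,4,7,8,9 (map FFFFF..FFF..)

blocks(c) = [0, 2, 3, 4, 7, 8, 9]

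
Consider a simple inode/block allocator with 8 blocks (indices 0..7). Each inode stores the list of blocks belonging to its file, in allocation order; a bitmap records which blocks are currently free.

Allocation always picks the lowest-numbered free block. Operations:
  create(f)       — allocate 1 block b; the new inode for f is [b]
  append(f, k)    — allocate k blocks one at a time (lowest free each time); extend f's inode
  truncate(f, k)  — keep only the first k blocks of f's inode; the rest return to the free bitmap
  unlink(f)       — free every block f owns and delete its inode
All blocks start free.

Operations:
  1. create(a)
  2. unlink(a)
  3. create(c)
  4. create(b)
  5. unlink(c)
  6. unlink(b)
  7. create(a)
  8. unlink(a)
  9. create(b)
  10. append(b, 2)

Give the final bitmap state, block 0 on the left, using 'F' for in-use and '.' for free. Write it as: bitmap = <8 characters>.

[1] create(a) — a=0 (map F.......)
[2] unlink(a) —  (map ........)
[3] create(c) — c=0 (map F.......)
[4] create(b) — b=1 c=0 (map FF......)
[5] unlink(c) — b=1 (map .F......)
[6] unlink(b) —  (map ........)
[7] create(a) — a=0 (map F.......)
[8] unlink(a) —  (map ........)
[9] create(b) — b=0 (map F.......)
[10] append(b, 2) — b=0,1,2 (map FFF.....)

bitmap = FFF.....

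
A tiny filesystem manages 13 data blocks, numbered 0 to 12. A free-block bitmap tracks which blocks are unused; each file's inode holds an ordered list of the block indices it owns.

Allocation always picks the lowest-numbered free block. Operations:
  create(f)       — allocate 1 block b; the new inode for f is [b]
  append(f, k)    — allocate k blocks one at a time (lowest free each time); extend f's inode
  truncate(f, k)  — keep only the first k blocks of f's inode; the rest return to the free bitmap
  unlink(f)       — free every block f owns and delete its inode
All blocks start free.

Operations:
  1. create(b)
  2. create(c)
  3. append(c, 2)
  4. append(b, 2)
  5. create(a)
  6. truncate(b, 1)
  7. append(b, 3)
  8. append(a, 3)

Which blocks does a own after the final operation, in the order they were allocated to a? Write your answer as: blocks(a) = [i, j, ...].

blocks(a) = [6, 8, 9, 10]

create(b): bitmap=F............ | b=[0]
create(c): bitmap=FF........... | b=[0] c=[1]
append(c, 2): bitmap=FFFF......... | b=[0] c=[1, 2, 3]
append(b, 2): bitmap=FFFFFF....... | b=[0, 4, 5] c=[1, 2, 3]
create(a): bitmap=FFFFFFF...... | a=[6] b=[0, 4, 5] c=[1, 2, 3]
truncate(b, 1): bitmap=FFFF..F...... | a=[6] b=[0] c=[1, 2, 3]
append(b, 3): bitmap=FFFFFFFF..... | a=[6] b=[0, 4, 5, 7] c=[1, 2, 3]
append(a, 3): bitmap=FFFFFFFFFFF.. | a=[6, 8, 9, 10] b=[0, 4, 5, 7] c=[1, 2, 3]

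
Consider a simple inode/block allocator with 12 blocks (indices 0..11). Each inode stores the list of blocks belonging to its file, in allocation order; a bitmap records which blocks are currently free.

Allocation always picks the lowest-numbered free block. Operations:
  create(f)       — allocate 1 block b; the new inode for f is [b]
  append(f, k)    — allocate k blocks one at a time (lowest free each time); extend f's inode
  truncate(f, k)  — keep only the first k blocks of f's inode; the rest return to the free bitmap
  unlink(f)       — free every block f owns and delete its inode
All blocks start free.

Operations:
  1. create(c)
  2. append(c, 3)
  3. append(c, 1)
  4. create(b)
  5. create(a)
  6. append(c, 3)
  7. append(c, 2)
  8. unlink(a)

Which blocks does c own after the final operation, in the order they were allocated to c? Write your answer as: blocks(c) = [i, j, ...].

after create(c) → c:[0]  free=[F...........]
after append(c, 3) → c:[0, 1, 2, 3]  free=[FFFF........]
after append(c, 1) → c:[0, 1, 2, 3, 4]  free=[FFFFF.......]
after create(b) → b:[5], c:[0, 1, 2, 3, 4]  free=[FFFFFF......]
after create(a) → a:[6], b:[5], c:[0, 1, 2, 3, 4]  free=[FFFFFFF.....]
after append(c, 3) → a:[6], b:[5], c:[0, 1, 2, 3, 4, 7, 8, 9]  free=[FFFFFFFFFF..]
after append(c, 2) → a:[6], b:[5], c:[0, 1, 2, 3, 4, 7, 8, 9, 10, 11]  free=[FFFFFFFFFFFF]
after unlink(a) → b:[5], c:[0, 1, 2, 3, 4, 7, 8, 9, 10, 11]  free=[FFFFFF.FFFFF]

blocks(c) = [0, 1, 2, 3, 4, 7, 8, 9, 10, 11]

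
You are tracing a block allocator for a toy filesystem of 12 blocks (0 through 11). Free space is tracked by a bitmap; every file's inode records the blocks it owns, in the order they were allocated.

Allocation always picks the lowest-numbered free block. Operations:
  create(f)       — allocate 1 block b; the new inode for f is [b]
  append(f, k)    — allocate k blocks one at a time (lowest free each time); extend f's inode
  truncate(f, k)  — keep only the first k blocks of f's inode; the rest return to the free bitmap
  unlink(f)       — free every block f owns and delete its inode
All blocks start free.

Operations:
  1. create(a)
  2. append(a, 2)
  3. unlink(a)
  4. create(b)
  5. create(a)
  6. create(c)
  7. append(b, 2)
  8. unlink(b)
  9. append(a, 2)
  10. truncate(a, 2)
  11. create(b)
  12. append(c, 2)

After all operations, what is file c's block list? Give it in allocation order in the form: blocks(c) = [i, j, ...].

blocks(c) = [2, 4, 5]

  1. create(a)  ⇒  F...........  {a→[0]}
  2. append(a, 2)  ⇒  FFF.........  {a→[0, 1, 2]}
  3. unlink(a)  ⇒  ............  {}
  4. create(b)  ⇒  F...........  {b→[0]}
  5. create(a)  ⇒  FF..........  {a→[1]; b→[0]}
  6. create(c)  ⇒  FFF.........  {a→[1]; b→[0]; c→[2]}
  7. append(b, 2)  ⇒  FFFFF.......  {a→[1]; b→[0, 3, 4]; c→[2]}
  8. unlink(b)  ⇒  .FF.........  {a→[1]; c→[2]}
  9. append(a, 2)  ⇒  FFFF........  {a→[1, 0, 3]; c→[2]}
  10. truncate(a, 2)  ⇒  FFF.........  {a→[1, 0]; c→[2]}
  11. create(b)  ⇒  FFFF........  {a→[1, 0]; b→[3]; c→[2]}
  12. append(c, 2)  ⇒  FFFFFF......  {a→[1, 0]; b→[3]; c→[2, 4, 5]}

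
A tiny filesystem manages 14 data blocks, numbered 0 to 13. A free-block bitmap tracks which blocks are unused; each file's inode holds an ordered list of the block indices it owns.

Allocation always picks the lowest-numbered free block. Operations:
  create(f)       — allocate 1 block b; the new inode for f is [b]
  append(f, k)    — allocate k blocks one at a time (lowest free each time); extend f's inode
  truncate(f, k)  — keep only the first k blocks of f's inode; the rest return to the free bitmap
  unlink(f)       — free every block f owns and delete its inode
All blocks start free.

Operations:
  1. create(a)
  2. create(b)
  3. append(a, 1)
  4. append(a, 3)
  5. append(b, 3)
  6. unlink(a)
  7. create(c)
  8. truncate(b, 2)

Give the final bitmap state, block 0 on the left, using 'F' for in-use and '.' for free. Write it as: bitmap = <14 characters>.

  1. create(a)  ⇒  F.............  {a→[0]}
  2. create(b)  ⇒  FF............  {a→[0]; b→[1]}
  3. append(a, 1)  ⇒  FFF...........  {a→[0, 2]; b→[1]}
  4. append(a, 3)  ⇒  FFFFFF........  {a→[0, 2, 3, 4, 5]; b→[1]}
  5. append(b, 3)  ⇒  FFFFFFFFF.....  {a→[0, 2, 3, 4, 5]; b→[1, 6, 7, 8]}
  6. unlink(a)  ⇒  .F....FFF.....  {b→[1, 6, 7, 8]}
  7. create(c)  ⇒  FF....FFF.....  {b→[1, 6, 7, 8]; c→[0]}
  8. truncate(b, 2)  ⇒  FF....F.......  {b→[1, 6]; c→[0]}

bitmap = FF....F.......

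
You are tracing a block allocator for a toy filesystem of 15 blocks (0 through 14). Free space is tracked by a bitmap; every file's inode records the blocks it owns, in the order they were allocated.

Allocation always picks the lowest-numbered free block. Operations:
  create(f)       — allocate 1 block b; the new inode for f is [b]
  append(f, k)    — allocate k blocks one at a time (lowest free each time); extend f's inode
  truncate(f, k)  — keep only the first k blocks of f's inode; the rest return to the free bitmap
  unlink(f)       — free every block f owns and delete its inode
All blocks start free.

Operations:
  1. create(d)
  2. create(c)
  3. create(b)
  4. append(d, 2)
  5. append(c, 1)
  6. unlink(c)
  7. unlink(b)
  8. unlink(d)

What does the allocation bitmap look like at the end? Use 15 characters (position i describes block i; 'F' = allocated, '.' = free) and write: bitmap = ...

bitmap = ...............

  1. create(d)  ⇒  F..............  {d→[0]}
  2. create(c)  ⇒  FF.............  {c→[1]; d→[0]}
  3. create(b)  ⇒  FFF............  {b→[2]; c→[1]; d→[0]}
  4. append(d, 2)  ⇒  FFFFF..........  {b→[2]; c→[1]; d→[0, 3, 4]}
  5. append(c, 1)  ⇒  FFFFFF.........  {b→[2]; c→[1, 5]; d→[0, 3, 4]}
  6. unlink(c)  ⇒  F.FFF..........  {b→[2]; d→[0, 3, 4]}
  7. unlink(b)  ⇒  F..FF..........  {d→[0, 3, 4]}
  8. unlink(d)  ⇒  ...............  {}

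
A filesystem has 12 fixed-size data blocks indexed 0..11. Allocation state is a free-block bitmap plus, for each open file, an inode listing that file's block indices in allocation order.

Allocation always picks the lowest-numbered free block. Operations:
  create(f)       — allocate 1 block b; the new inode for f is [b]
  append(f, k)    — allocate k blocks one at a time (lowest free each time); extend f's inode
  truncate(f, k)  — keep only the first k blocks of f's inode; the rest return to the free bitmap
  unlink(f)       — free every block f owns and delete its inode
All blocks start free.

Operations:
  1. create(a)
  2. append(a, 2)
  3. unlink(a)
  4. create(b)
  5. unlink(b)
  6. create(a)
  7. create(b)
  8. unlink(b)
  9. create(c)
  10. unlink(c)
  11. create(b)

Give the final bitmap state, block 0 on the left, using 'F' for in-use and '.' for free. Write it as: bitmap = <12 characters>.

bitmap = FF..........

  1. create(a)  ⇒  F...........  {a→[0]}
  2. append(a, 2)  ⇒  FFF.........  {a→[0, 1, 2]}
  3. unlink(a)  ⇒  ............  {}
  4. create(b)  ⇒  F...........  {b→[0]}
  5. unlink(b)  ⇒  ............  {}
  6. create(a)  ⇒  F...........  {a→[0]}
  7. create(b)  ⇒  FF..........  {a→[0]; b→[1]}
  8. unlink(b)  ⇒  F...........  {a→[0]}
  9. create(c)  ⇒  FF..........  {a→[0]; c→[1]}
  10. unlink(c)  ⇒  F...........  {a→[0]}
  11. create(b)  ⇒  FF..........  {a→[0]; b→[1]}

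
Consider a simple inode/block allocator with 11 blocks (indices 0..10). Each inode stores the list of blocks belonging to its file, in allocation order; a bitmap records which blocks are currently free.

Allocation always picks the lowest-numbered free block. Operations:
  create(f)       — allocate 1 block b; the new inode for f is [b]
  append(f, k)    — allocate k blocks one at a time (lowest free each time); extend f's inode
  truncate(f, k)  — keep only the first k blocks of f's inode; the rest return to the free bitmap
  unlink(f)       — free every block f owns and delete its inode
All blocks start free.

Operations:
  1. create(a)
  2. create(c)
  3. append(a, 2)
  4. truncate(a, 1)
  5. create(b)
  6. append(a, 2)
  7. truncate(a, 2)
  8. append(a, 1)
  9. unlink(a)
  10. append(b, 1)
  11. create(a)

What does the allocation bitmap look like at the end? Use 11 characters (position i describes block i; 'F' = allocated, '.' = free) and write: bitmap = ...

create(a): bitmap=F.......... | a=[0]
create(c): bitmap=FF......... | a=[0] c=[1]
append(a, 2): bitmap=FFFF....... | a=[0, 2, 3] c=[1]
truncate(a, 1): bitmap=FF......... | a=[0] c=[1]
create(b): bitmap=FFF........ | a=[0] b=[2] c=[1]
append(a, 2): bitmap=FFFFF...... | a=[0, 3, 4] b=[2] c=[1]
truncate(a, 2): bitmap=FFFF....... | a=[0, 3] b=[2] c=[1]
append(a, 1): bitmap=FFFFF...... | a=[0, 3, 4] b=[2] c=[1]
unlink(a): bitmap=.FF........ | b=[2] c=[1]
append(b, 1): bitmap=FFF........ | b=[2, 0] c=[1]
create(a): bitmap=FFFF....... | a=[3] b=[2, 0] c=[1]

bitmap = FFFF.......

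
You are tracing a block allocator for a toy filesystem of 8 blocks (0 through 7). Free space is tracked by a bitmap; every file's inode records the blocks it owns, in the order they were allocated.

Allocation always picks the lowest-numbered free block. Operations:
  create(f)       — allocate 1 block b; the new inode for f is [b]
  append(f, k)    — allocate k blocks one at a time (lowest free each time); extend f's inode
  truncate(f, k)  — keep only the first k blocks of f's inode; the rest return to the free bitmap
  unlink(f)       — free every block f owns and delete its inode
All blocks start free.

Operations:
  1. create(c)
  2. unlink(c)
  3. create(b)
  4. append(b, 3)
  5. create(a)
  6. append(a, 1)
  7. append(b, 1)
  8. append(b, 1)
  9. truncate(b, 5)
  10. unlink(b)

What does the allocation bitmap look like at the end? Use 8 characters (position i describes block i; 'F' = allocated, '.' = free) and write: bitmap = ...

[1] create(c) — c=0 (map F.......)
[2] unlink(c) —  (map ........)
[3] create(b) — b=0 (map F.......)
[4] append(b, 3) — b=0,1,2,3 (map FFFF....)
[5] create(a) — a=4 b=0,1,2,3 (map FFFFF...)
[6] append(a, 1) — a=4,5 b=0,1,2,3 (map FFFFFF..)
[7] append(b, 1) — a=4,5 b=0,1,2,3,6 (map FFFFFFF.)
[8] append(b, 1) — a=4,5 b=0,1,2,3,6,7 (map FFFFFFFF)
[9] truncate(b, 5) — a=4,5 b=0,1,2,3,6 (map FFFFFFF.)
[10] unlink(b) — a=4,5 (map ....FF..)

bitmap = ....FF..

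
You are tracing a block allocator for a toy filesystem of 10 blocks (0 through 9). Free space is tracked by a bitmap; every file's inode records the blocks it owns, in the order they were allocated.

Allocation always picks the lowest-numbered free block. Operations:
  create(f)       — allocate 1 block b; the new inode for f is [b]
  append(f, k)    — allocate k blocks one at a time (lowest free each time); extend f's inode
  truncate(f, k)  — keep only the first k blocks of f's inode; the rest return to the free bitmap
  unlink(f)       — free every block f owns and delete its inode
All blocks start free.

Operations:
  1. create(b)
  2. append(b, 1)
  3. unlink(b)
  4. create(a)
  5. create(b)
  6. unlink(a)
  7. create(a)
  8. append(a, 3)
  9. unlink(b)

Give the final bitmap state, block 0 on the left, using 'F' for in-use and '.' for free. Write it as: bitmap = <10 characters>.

bitmap = F.FFF.....

create(b): bitmap=F......... | b=[0]
append(b, 1): bitmap=FF........ | b=[0, 1]
unlink(b): bitmap=.......... | 
create(a): bitmap=F......... | a=[0]
create(b): bitmap=FF........ | a=[0] b=[1]
unlink(a): bitmap=.F........ | b=[1]
create(a): bitmap=FF........ | a=[0] b=[1]
append(a, 3): bitmap=FFFFF..... | a=[0, 2, 3, 4] b=[1]
unlink(b): bitmap=F.FFF..... | a=[0, 2, 3, 4]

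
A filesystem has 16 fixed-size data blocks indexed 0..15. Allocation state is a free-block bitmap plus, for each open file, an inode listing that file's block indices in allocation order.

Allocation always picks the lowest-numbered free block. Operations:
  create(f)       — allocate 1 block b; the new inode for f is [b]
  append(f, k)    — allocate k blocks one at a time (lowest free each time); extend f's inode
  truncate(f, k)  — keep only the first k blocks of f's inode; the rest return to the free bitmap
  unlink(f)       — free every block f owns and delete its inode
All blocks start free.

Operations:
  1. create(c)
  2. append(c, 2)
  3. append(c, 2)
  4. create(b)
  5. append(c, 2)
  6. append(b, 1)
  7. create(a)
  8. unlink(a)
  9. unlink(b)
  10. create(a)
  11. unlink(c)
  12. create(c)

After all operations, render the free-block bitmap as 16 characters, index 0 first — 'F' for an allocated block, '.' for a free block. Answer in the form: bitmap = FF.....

after create(c) → c:[0]  free=[F...............]
after append(c, 2) → c:[0, 1, 2]  free=[FFF.............]
after append(c, 2) → c:[0, 1, 2, 3, 4]  free=[FFFFF...........]
after create(b) → b:[5], c:[0, 1, 2, 3, 4]  free=[FFFFFF..........]
after append(c, 2) → b:[5], c:[0, 1, 2, 3, 4, 6, 7]  free=[FFFFFFFF........]
after append(b, 1) → b:[5, 8], c:[0, 1, 2, 3, 4, 6, 7]  free=[FFFFFFFFF.......]
after create(a) → a:[9], b:[5, 8], c:[0, 1, 2, 3, 4, 6, 7]  free=[FFFFFFFFFF......]
after unlink(a) → b:[5, 8], c:[0, 1, 2, 3, 4, 6, 7]  free=[FFFFFFFFF.......]
after unlink(b) → c:[0, 1, 2, 3, 4, 6, 7]  free=[FFFFF.FF........]
after create(a) → a:[5], c:[0, 1, 2, 3, 4, 6, 7]  free=[FFFFFFFF........]
after unlink(c) → a:[5]  free=[.....F..........]
after create(c) → a:[5], c:[0]  free=[F....F..........]

bitmap = F....F..........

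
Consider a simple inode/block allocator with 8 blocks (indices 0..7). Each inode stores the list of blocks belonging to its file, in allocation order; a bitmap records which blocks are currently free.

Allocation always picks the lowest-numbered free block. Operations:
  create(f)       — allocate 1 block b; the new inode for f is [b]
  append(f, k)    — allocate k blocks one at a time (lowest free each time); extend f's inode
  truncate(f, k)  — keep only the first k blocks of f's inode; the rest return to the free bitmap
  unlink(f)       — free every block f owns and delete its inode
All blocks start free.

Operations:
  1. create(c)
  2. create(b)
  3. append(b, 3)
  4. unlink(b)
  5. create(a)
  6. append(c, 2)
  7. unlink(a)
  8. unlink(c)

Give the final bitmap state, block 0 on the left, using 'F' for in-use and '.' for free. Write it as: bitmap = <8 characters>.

[1] create(c) — c=0 (map F.......)
[2] create(b) — b=1 c=0 (map FF......)
[3] append(b, 3) — b=1,2,3,4 c=0 (map FFFFF...)
[4] unlink(b) — c=0 (map F.......)
[5] create(a) — a=1 c=0 (map FF......)
[6] append(c, 2) — a=1 c=0,2,3 (map FFFF....)
[7] unlink(a) — c=0,2,3 (map F.FF....)
[8] unlink(c) —  (map ........)

bitmap = ........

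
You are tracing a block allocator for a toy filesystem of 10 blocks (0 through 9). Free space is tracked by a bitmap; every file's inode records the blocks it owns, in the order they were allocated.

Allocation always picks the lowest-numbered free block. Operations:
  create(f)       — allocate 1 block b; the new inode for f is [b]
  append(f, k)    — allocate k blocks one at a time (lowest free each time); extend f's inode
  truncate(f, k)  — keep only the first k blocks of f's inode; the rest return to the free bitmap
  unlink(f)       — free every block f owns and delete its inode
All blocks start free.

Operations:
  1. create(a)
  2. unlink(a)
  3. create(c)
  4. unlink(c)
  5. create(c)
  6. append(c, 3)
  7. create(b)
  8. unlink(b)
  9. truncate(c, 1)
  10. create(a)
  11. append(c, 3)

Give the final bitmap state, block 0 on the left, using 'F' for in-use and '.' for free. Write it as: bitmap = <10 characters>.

bitmap = FFFFF.....

[1] create(a) — a=0 (map F.........)
[2] unlink(a) —  (map ..........)
[3] create(c) — c=0 (map F.........)
[4] unlink(c) —  (map ..........)
[5] create(c) — c=0 (map F.........)
[6] append(c, 3) — c=0,1,2,3 (map FFFF......)
[7] create(b) — b=4 c=0,1,2,3 (map FFFFF.....)
[8] unlink(b) — c=0,1,2,3 (map FFFF......)
[9] truncate(c, 1) — c=0 (map F.........)
[10] create(a) — a=1 c=0 (map FF........)
[11] append(c, 3) — a=1 c=0,2,3,4 (map FFFFF.....)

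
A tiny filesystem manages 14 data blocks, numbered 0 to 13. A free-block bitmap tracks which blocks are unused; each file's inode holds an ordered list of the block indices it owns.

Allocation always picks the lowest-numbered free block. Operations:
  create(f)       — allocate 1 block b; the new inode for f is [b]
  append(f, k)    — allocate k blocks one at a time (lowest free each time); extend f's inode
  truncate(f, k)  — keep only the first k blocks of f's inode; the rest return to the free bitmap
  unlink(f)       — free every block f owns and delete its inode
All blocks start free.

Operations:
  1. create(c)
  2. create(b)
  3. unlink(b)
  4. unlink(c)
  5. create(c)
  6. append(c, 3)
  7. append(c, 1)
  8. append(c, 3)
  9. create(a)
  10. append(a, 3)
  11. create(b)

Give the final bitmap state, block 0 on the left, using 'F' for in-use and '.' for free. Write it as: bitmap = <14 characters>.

create(c): bitmap=F............. | c=[0]
create(b): bitmap=FF............ | b=[1] c=[0]
unlink(b): bitmap=F............. | c=[0]
unlink(c): bitmap=.............. | 
create(c): bitmap=F............. | c=[0]
append(c, 3): bitmap=FFFF.......... | c=[0, 1, 2, 3]
append(c, 1): bitmap=FFFFF......... | c=[0, 1, 2, 3, 4]
append(c, 3): bitmap=FFFFFFFF...... | c=[0, 1, 2, 3, 4, 5, 6, 7]
create(a): bitmap=FFFFFFFFF..... | a=[8] c=[0, 1, 2, 3, 4, 5, 6, 7]
append(a, 3): bitmap=FFFFFFFFFFFF.. | a=[8, 9, 10, 11] c=[0, 1, 2, 3, 4, 5, 6, 7]
create(b): bitmap=FFFFFFFFFFFFF. | a=[8, 9, 10, 11] b=[12] c=[0, 1, 2, 3, 4, 5, 6, 7]

bitmap = FFFFFFFFFFFFF.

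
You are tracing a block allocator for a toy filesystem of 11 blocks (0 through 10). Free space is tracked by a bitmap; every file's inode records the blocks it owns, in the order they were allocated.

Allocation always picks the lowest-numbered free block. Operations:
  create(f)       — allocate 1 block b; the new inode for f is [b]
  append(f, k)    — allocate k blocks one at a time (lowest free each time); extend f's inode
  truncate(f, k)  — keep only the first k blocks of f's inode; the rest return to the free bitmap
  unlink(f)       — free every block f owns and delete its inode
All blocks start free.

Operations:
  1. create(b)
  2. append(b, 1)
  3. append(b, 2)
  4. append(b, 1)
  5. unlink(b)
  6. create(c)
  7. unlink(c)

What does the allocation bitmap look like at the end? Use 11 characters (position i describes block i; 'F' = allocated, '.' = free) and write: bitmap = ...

  1. create(b)  ⇒  F..........  {b→[0]}
  2. append(b, 1)  ⇒  FF.........  {b→[0, 1]}
  3. append(b, 2)  ⇒  FFFF.......  {b→[0, 1, 2, 3]}
  4. append(b, 1)  ⇒  FFFFF......  {b→[0, 1, 2, 3, 4]}
  5. unlink(b)  ⇒  ...........  {}
  6. create(c)  ⇒  F..........  {c→[0]}
  7. unlink(c)  ⇒  ...........  {}

bitmap = ...........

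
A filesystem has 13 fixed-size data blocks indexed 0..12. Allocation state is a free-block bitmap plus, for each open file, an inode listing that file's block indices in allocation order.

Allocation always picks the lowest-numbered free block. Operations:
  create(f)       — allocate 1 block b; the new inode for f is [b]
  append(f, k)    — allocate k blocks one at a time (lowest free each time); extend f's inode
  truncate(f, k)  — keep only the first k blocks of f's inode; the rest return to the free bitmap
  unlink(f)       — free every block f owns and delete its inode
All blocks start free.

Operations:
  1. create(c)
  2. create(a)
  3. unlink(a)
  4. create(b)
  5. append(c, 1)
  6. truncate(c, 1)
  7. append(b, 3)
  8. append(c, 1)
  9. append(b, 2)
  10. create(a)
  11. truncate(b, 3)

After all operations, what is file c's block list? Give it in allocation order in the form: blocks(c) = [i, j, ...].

blocks(c) = [0, 5]

after create(c) → c:[0]  free=[F............]
after create(a) → a:[1], c:[0]  free=[FF...........]
after unlink(a) → c:[0]  free=[F............]
after create(b) → b:[1], c:[0]  free=[FF...........]
after append(c, 1) → b:[1], c:[0, 2]  free=[FFF..........]
after truncate(c, 1) → b:[1], c:[0]  free=[FF...........]
after append(b, 3) → b:[1, 2, 3, 4], c:[0]  free=[FFFFF........]
after append(c, 1) → b:[1, 2, 3, 4], c:[0, 5]  free=[FFFFFF.......]
after append(b, 2) → b:[1, 2, 3, 4, 6, 7], c:[0, 5]  free=[FFFFFFFF.....]
after create(a) → a:[8], b:[1, 2, 3, 4, 6, 7], c:[0, 5]  free=[FFFFFFFFF....]
after truncate(b, 3) → a:[8], b:[1, 2, 3], c:[0, 5]  free=[FFFF.F..F....]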